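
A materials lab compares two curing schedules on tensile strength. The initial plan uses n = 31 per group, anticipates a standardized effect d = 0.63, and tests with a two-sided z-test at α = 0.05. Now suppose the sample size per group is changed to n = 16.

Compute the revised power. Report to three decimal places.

Power ≈ 0.429

With n = 16 per group: δ = d·√(n/2) = 0.63 × √(16/2) = 1.7819. Critical value z_{0.025} = 1.960.
Revised power = Φ(δ − 1.960) + Φ(−δ − 1.960) = Φ(-0.178) + Φ(-3.742) = 0.4293 + 0.0001 = 0.4294.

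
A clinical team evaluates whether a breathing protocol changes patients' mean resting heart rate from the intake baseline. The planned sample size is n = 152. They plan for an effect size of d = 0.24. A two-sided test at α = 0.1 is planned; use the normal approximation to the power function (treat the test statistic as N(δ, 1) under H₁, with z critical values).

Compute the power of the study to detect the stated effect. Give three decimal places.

Power ≈ 0.906

Noncentrality parameter: δ = d·√n = 0.24 × √152 = 2.9589
Two-sided α = 0.1 → critical value z_{0.05} = 1.645.
Power = Φ(δ − 1.645) + Φ(−δ − 1.645) = Φ(1.314) + Φ(-4.604) = 0.9056 + 0.0000 = 0.9056.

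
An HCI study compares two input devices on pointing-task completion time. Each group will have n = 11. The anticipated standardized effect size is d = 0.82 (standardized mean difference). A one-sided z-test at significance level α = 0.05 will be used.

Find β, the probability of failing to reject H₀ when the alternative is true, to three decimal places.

Noncentrality parameter: δ = d·√(n/2) = 0.82 × √(11/2) = 1.9231
One-sided α = 0.05 → critical value z_{0.05} = 1.645.
Power = P(Z > 1.645 − δ) = Φ(0.278) = 0.6096.
Type II error: β = 1 − power = 1 − 0.6096 = 0.3904.

β ≈ 0.390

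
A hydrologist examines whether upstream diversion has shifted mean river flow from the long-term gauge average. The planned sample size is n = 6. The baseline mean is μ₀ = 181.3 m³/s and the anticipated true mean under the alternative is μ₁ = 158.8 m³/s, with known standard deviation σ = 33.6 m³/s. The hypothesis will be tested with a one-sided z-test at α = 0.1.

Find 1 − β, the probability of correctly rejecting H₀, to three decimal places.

Standardized effect: d = |μ₁ − μ₀| / σ = |158.8 − 181.3| / 33.6 = 0.6696
Noncentrality parameter: δ = d·√n = 0.6696 × √6 = 1.6403
One-sided α = 0.1 → critical value z_{0.1} = 1.282.
Power = Φ(δ − 1.282) = Φ(0.359) = 0.6401.

Power ≈ 0.640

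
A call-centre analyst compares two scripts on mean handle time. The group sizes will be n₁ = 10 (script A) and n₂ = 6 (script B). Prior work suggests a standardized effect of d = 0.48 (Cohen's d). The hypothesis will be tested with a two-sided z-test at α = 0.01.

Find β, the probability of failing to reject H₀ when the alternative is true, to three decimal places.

β ≈ 0.950

Noncentrality parameter: δ = d / √(1/n₁ + 1/n₂) = 0.48 / √(1/10 + 1/6) = 0.9295
Two-sided α = 0.01 → critical value z_{0.005} = 2.576.
Power = Φ(δ − 2.576) + Φ(−δ − 2.576) = Φ(-1.646) + Φ(-3.505) = 0.0498 + 0.0002 = 0.0501.
Type II error: β = 1 − power = 1 − 0.0501 = 0.9499.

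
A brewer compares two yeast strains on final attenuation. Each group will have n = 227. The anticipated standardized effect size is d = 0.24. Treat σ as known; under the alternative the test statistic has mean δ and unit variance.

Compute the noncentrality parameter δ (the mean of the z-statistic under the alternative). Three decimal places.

δ ≈ 2.557

The noncentrality parameter scales effect size by the design's sample-size factor: δ = d·√(n/2) = 0.24 × √(227/2) = 2.5569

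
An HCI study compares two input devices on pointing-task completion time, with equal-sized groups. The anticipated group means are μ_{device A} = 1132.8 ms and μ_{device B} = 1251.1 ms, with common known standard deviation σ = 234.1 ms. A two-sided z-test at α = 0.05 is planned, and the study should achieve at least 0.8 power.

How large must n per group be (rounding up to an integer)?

n = 62 per group

Standardized effect: d = |μ_{device A} − μ_{device B}| / σ = |1132.8 − 1251.1| / 234.1 = 0.5053
For power 0.8 need Φ(δ − z_{0.025}) = 0.8, so δ = z_{0.025} + z_{0.20} = 1.960 + 0.842 = 2.802.
(The Φ(−δ − z_{α/2}) term is vanishingly small for δ > 0 and is dropped in the standard sample-size formula.)
δ = d·√(n/2) ⇒ n = 2(δ/d)² = 2 × (2.802 / 0.5053)² = 61.47.
Rounding up, n = 62 per group.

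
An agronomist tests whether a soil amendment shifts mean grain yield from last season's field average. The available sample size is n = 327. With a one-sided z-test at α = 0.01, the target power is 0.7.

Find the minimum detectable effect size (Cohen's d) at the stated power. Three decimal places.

d ≈ 0.158

Need Φ(δ − 2.326) = 0.7, so δ = 2.326 + 0.524 = 2.851.
δ = d·√n ⇒ d = δ/√n = 2.851/√327 = 0.1576.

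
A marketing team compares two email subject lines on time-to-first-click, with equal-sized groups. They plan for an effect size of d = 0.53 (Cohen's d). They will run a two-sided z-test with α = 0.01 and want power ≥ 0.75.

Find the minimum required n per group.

n = 76 per group

For power 0.75 need Φ(δ − z_{0.005}) = 0.75, so δ = z_{0.005} + z_{0.25} = 2.576 + 0.674 = 3.250.
(For δ > 0 the lower-tail rejection region contributes negligibly to power, so the one-term inversion is standard.)
δ = d·√(n/2) ⇒ n = 2(δ/d)² = 2 × (3.250 / 0.53)² = 75.22.
Rounding up, n = 76 per group.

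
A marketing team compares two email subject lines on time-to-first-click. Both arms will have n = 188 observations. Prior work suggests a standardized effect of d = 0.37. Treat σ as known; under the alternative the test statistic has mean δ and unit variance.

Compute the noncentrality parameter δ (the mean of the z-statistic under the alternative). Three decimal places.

δ ≈ 3.587

The noncentrality parameter scales effect size by the design's sample-size factor: δ = d·√(n/2) = 0.37 × √(188/2) = 3.5873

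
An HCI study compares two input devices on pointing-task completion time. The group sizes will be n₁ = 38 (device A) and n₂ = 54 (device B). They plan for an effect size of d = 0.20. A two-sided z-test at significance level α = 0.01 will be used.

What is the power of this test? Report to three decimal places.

Noncentrality parameter: δ = d / √(1/n₁ + 1/n₂) = 0.20 / √(1/38 + 1/54) = 0.9445
Two-sided α = 0.01 → critical value z_{0.005} = 2.576.
Power = Φ(δ − 2.576) + Φ(−δ − 2.576) = Φ(-1.631) + Φ(-3.520) = 0.0514 + 0.0002 = 0.0516.

Power ≈ 0.052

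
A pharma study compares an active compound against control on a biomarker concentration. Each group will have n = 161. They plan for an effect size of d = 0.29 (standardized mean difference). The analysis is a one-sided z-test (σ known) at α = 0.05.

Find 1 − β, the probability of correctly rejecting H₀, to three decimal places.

Power ≈ 0.831

Noncentrality parameter: δ = d·√(n/2) = 0.29 × √(161/2) = 2.6019
Critical value for a one-sided test at α = 0.05: z_α = 1.645.
Power = P(Z > 1.645 − δ) = Φ(0.957) = 0.8307.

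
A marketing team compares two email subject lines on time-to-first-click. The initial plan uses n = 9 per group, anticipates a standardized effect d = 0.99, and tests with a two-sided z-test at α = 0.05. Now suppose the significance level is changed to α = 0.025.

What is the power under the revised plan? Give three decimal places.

δ = d·√(n/2) = 0.99 × √(9/2) = 2.1001 (unchanged). New critical value: z_{0.0125} = 2.241.
Revised power = Φ(δ − 2.241) + Φ(−δ − 2.241) = Φ(-0.141) + Φ(-4.342) = 0.4438 + 0.0000 = 0.4438.

Power ≈ 0.444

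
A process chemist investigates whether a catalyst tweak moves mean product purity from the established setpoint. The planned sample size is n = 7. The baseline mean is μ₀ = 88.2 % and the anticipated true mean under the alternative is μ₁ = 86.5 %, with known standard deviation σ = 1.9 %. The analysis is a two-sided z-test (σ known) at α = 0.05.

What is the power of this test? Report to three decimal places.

Standardized effect: d = |μ₁ − μ₀| / σ = |86.5 − 88.2| / 1.9 = 0.8947
Noncentrality parameter: δ = d·√n = 0.8947 × √7 = 2.3673
Critical value for a two-sided test at α = 0.05: z_{α/2} = 1.960.
Power = Φ(δ − 1.960) + Φ(−δ − 1.960) = Φ(0.407) + Φ(-4.327) = 0.6581 + 0.0000 = 0.6581.

Power ≈ 0.658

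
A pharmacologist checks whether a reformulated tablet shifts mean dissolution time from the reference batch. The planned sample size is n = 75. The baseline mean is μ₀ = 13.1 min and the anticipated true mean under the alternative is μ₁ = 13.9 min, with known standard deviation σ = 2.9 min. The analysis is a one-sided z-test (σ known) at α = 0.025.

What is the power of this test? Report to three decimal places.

Standardized effect: d = |μ₁ − μ₀| / σ = |13.9 − 13.1| / 2.9 = 0.2759
Noncentrality parameter: λ = d·√n = 0.2759 × √75 = 2.3890
One-sided α = 0.025 → critical value z_{0.025} = 1.960.
Power = P(Z > 1.960 − λ) = Φ(0.429) = 0.6661.

Power ≈ 0.666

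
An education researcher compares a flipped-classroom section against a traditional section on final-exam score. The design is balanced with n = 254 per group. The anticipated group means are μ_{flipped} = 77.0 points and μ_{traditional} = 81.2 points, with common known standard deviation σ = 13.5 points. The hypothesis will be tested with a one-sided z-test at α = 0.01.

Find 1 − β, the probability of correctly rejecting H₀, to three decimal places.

Power ≈ 0.881

Standardized effect: d = |μ_{flipped} − μ_{traditional}| / σ = |77.0 − 81.2| / 13.5 = 0.3111
Noncentrality parameter: δ = d·√(n/2) = 0.3111 × √(254/2) = 3.5060
One-sided α = 0.01 → critical value z_{0.01} = 2.326.
Power = Φ(δ − 2.326) = Φ(1.180) = 0.8809.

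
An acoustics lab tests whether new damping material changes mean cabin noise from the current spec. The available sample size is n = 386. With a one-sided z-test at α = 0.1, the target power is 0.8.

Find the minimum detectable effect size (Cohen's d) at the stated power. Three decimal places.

d ≈ 0.108

Required noncentrality: δ = z_{0.1} + z_{0.20} = 1.282 + 0.842 = 2.123.
δ = d·√n ⇒ d = δ/√n = 2.123/√386 = 0.1081.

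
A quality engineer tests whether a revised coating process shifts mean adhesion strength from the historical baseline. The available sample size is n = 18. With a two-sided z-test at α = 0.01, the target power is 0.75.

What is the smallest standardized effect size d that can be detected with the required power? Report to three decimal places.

Need Φ(δ − 2.576) = 0.75, so δ = 2.576 + 0.674 = 3.250.
(Lower-tail contribution to power is negligible for δ > 0.)
δ = d·√n ⇒ d = δ/√n = 3.250/√18 = 0.7661.

d ≈ 0.766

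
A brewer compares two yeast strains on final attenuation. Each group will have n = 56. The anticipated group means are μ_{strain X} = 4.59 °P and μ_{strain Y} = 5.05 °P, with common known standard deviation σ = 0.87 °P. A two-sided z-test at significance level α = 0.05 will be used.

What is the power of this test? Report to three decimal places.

Standardized effect: d = |μ_{strain X} − μ_{strain Y}| / σ = |4.59 − 5.05| / 0.87 = 0.5287
Noncentrality parameter: δ = d·√(n/2) = 0.5287 × √(56/2) = 2.7978
Two-sided α = 0.05 → critical value z_{0.025} = 1.960.
Power = Φ(δ − 1.960) + Φ(−δ − 1.960) = Φ(0.838) + Φ(-4.758) = 0.7989 + 0.0000 = 0.7989.

Power ≈ 0.799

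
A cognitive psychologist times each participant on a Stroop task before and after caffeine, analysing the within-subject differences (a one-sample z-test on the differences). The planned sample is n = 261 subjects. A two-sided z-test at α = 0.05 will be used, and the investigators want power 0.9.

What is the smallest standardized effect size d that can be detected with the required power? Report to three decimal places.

d ≈ 0.201

Required noncentrality: δ = z_{0.025} + z_{0.10} = 1.960 + 1.282 = 3.242.
(Lower-tail contribution to power is negligible for δ > 0.)
δ = d·√n ⇒ d = δ/√n = 3.242/√261 = 0.2006.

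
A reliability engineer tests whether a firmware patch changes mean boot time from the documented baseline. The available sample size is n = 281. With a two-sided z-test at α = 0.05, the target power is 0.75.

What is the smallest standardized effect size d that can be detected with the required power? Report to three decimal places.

d ≈ 0.157

Need Φ(δ − 1.960) = 0.75, so δ = 1.960 + 0.674 = 2.634.
(Lower-tail contribution to power is negligible for δ > 0.)
δ = d·√n ⇒ d = δ/√n = 2.634/√281 = 0.1572.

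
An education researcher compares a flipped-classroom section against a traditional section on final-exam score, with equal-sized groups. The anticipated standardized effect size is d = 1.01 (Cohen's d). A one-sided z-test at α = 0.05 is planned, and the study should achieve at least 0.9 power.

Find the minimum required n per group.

Set Φ(δ − 1.645) = 0.9; then δ − 1.645 = Φ⁻¹(0.9) = 1.282, giving δ = 2.926.
δ = d·√(n/2) ⇒ n = 2(δ/d)² = 2 × (2.926 / 1.01)² = 16.79.
Round up to the next whole unit.

n = 17 per group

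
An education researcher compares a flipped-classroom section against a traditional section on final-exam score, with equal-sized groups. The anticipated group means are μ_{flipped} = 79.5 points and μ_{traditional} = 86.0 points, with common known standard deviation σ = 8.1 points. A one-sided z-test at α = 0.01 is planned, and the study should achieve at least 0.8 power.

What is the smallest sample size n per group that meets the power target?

n = 32 per group

Standardized effect: d = |μ_{flipped} − μ_{traditional}| / σ = |79.5 − 86.0| / 8.1 = 0.8025
For power 0.8 need Φ(δ − z_{0.01}) = 0.8, so δ = z_{0.01} + z_{0.20} = 2.326 + 0.842 = 3.168.
δ = d·√(n/2) ⇒ n = 2(δ/d)² = 2 × (3.168 / 0.8025)² = 31.17.
Round up to the next whole unit.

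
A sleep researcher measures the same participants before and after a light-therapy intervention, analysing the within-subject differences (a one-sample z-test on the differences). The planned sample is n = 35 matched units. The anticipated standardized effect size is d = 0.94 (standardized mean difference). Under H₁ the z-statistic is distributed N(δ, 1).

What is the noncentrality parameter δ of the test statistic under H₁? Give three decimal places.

δ ≈ 5.561

δ = d·√n = 0.94 × √35 = 5.5611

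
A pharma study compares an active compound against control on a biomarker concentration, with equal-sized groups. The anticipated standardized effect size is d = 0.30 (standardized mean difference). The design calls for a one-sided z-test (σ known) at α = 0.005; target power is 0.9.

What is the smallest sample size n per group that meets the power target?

n = 331 per group

Set Φ(δ − 2.576) = 0.9; then δ − 2.576 = Φ⁻¹(0.9) = 1.282, giving δ = 3.857.
δ = d·√(n/2) ⇒ n = 2(δ/d)² = 2 × (3.857 / 0.30)² = 330.65.
Rounding up, n = 331 per group.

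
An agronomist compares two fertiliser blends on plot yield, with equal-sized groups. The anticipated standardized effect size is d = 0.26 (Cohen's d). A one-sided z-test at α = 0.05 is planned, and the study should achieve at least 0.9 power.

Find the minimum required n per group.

n = 254 per group

Set Φ(δ − 1.645) = 0.9; then δ − 1.645 = Φ⁻¹(0.9) = 1.282, giving δ = 2.926.
δ = d·√(n/2) ⇒ n = 2(δ/d)² = 2 × (2.926 / 0.26)² = 253.37.
Rounding up, n = 254 per group.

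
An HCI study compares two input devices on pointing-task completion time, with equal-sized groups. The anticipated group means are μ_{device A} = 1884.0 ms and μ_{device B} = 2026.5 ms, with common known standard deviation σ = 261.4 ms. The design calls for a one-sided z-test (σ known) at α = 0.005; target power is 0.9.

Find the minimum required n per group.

Standardized effect: d = |μ_{device A} − μ_{device B}| / σ = |1884.0 − 2026.5| / 261.4 = 0.5451
Set Φ(δ − 2.576) = 0.9; then δ − 2.576 = Φ⁻¹(0.9) = 1.282, giving δ = 3.857.
δ = d·√(n/2) ⇒ n = 2(δ/d)² = 2 × (3.857 / 0.5451)² = 100.14.
Round up to the next whole unit.

n = 101 per group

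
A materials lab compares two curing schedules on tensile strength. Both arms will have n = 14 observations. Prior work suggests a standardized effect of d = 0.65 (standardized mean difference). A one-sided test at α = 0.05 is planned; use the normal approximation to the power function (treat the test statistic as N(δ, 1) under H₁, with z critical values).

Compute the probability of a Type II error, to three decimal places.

Noncentrality parameter: δ = d·√(n/2) = 0.65 × √(14/2) = 1.7197
One-sided α = 0.05 → critical value z_{0.05} = 1.645.
Power = Φ(δ − 1.645) = Φ(0.075) = 0.5298.
Type II error: β = 1 − power = 1 − 0.5298 = 0.4702.

β ≈ 0.470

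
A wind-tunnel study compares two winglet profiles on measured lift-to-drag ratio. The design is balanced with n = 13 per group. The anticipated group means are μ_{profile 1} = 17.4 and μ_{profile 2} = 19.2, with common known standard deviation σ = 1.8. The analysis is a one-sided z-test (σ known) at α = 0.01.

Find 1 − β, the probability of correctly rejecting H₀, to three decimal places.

Standardized effect: d = |μ_{profile 1} − μ_{profile 2}| / σ = |17.4 − 19.2| / 1.8 = 1.0000
Noncentrality parameter: δ = d·√(n/2) = 1.0000 × √(13/2) = 2.5495
One-sided α = 0.01 → critical value z_{0.01} = 2.326.
Power = P(Z > 2.326 − δ) = Φ(0.223) = 0.5883.

Power ≈ 0.588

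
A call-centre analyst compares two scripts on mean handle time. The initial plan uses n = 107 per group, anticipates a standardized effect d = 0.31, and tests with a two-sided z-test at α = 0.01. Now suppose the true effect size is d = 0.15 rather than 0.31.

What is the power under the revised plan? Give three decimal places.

With d = 0.15: δ = d·√(n/2) = 0.15 × √(107/2) = 1.0972. Critical value z_{0.005} = 2.576.
Revised power = Φ(δ − 2.576) + Φ(−δ − 2.576) = Φ(-1.479) + Φ(-3.673) = 0.0696 + 0.0001 = 0.0697.

Power ≈ 0.070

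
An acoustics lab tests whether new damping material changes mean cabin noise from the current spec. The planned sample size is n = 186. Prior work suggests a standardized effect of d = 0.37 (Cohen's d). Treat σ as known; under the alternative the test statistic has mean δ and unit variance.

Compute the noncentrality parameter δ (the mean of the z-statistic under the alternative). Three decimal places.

δ ≈ 5.046

δ = d·√n = 0.37 × √186 = 5.0461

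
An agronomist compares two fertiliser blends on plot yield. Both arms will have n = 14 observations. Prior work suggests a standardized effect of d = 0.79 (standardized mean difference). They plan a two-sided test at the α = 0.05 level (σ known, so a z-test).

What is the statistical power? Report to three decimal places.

Noncentrality parameter: δ = d·√(n/2) = 0.79 × √(14/2) = 2.0901
Two-sided α = 0.05 → critical value z_{0.025} = 1.960.
Power = Φ(δ − 1.960) + Φ(−δ − 1.960) = Φ(0.130) + Φ(-4.050) = 0.5518 + 0.0000 = 0.5518.

Power ≈ 0.552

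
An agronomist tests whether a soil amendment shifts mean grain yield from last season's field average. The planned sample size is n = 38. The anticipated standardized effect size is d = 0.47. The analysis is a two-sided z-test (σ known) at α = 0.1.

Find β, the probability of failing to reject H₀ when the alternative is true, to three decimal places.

Noncentrality parameter: λ = d·√n = 0.47 × √38 = 2.8973
Critical value for a two-sided test at α = 0.1: z_{α/2} = 1.645.
Power = Φ(λ − 1.645) + Φ(−λ − 1.645) = Φ(1.252) + Φ(-4.542) = 0.8948 + 0.0000 = 0.8948.
Type II error: β = 1 − power = 1 − 0.8948 = 0.1052.

β ≈ 0.105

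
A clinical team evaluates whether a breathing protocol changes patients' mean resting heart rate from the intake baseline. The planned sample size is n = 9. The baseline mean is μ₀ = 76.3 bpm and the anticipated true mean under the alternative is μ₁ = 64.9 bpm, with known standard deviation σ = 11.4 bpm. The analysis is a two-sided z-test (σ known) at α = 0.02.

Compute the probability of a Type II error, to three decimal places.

Standardized effect: d = |μ₁ − μ₀| / σ = |64.9 − 76.3| / 11.4 = 1.0000
Noncentrality parameter: δ = d·√n = 1.0000 × √9 = 3.0000
Two-sided α = 0.02 → critical value z_{0.01} = 2.326.
Power = Φ(δ − 2.326) + Φ(−δ − 2.326) = Φ(0.674) + Φ(-5.326) = 0.7497 + 0.0000 = 0.7497.
Type II error: β = 1 − power = 1 − 0.7497 = 0.2503.

β ≈ 0.250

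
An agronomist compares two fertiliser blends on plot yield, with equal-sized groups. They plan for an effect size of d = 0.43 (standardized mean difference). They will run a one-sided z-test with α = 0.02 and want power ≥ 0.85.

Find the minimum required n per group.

Set Φ(δ − 2.054) = 0.85; then δ − 2.054 = Φ⁻¹(0.85) = 1.036, giving δ = 3.090.
δ = d·√(n/2) ⇒ n = 2(δ/d)² = 2 × (3.090 / 0.43)² = 103.29.
Round up to the next whole unit.

n = 104 per group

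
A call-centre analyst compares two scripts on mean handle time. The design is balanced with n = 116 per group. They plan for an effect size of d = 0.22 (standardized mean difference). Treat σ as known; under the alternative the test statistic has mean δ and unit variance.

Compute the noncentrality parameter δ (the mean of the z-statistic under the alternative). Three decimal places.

δ = d·√(n/2) = 0.22 × √(116/2) = 1.6755

δ ≈ 1.675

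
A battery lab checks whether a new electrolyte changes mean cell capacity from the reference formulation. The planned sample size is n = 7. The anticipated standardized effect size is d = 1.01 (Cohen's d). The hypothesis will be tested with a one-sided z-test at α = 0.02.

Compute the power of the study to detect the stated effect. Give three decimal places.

Noncentrality parameter: δ = d·√n = 1.01 × √7 = 2.6722
Critical value for a one-sided test at α = 0.02: z_α = 2.054.
Power = P(Z > 2.054 − δ) = Φ(0.618) = 0.7319.

Power ≈ 0.732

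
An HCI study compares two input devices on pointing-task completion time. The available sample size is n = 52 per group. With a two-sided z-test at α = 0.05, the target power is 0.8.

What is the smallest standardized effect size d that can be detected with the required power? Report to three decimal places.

Need Φ(δ − 1.960) = 0.8, so δ = 1.960 + 0.842 = 2.802.
(The second rejection-region term Φ(−δ − z_{α/2}) is negligible and dropped.)
δ = d·√(n/2) ⇒ d = δ/√(n/2) = 2.802/√(52/2) = 0.5494.

d ≈ 0.549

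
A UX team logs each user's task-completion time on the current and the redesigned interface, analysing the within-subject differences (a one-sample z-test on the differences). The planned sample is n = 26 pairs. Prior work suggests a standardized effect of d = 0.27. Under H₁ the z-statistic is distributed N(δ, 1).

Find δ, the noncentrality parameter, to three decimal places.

δ ≈ 1.377

The noncentrality parameter scales effect size by the design's sample-size factor: δ = d·√n = 0.27 × √26 = 1.3767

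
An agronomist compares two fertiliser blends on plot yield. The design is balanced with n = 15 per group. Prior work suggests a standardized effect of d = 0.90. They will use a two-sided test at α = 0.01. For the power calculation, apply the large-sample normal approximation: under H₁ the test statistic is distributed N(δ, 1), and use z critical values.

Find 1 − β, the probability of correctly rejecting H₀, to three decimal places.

Noncentrality parameter: λ = d·√(n/2) = 0.90 × √(15/2) = 2.4648
Two-sided α = 0.01 → critical value z_{0.005} = 2.576.
Power = Φ(λ − 2.576) + Φ(−λ − 2.576) = Φ(-0.111) + Φ(-5.041) = 0.4558 + 0.0000 = 0.4558.

Power ≈ 0.456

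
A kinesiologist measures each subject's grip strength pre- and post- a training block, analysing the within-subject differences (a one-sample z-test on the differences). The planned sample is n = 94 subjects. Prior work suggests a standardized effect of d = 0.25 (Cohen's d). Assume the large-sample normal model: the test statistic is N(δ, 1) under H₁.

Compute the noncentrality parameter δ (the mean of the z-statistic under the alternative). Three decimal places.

δ ≈ 2.424

The noncentrality parameter scales effect size by the design's sample-size factor: δ = d·√n = 0.25 × √94 = 2.4238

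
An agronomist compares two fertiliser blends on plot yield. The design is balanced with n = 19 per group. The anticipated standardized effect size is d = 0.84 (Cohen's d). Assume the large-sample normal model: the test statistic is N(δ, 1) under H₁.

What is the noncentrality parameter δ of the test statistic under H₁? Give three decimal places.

δ ≈ 2.589

δ = d·√(n/2) = 0.84 × √(19/2) = 2.5891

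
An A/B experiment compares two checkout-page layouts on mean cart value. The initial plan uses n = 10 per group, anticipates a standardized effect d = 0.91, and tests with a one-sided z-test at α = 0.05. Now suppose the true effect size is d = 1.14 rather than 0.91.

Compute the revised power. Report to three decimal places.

Power ≈ 0.817

With d = 1.14: δ = d·√(n/2) = 1.14 × √(10/2) = 2.5491. Critical value z_{0.05} = 1.645.
Revised power = P(Z > 1.645 − δ) = Φ(0.904) = 0.8171.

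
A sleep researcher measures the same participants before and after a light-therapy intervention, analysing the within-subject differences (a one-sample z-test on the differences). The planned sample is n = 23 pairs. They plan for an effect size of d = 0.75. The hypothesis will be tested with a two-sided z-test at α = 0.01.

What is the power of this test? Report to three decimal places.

Noncentrality parameter: δ = d·√n = 0.75 × √23 = 3.5969
Two-sided α = 0.01 → critical value z_{0.005} = 2.576.
Power = Φ(δ − 2.576) + Φ(−δ − 2.576) = Φ(1.021) + Φ(-6.173) = 0.8464 + 0.0000 = 0.8464.

Power ≈ 0.846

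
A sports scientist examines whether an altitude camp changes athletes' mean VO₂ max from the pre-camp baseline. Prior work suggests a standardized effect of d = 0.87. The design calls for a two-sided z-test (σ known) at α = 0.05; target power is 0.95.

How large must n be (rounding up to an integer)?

Set Φ(δ − 1.960) = 0.95; then δ − 1.960 = Φ⁻¹(0.95) = 1.645, giving δ = 3.605.
(For δ > 0 the lower-tail rejection region contributes negligibly to power, so the one-term inversion is standard.)
δ = d·√n ⇒ n = (δ/d)² = (3.605 / 0.87)² = 17.17.
Rounding up, n = 18.

n = 18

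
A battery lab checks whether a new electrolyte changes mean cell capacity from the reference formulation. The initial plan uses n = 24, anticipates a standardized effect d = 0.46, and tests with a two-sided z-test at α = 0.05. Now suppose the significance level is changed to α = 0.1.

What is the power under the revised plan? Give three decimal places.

δ = d·√n = 0.46 × √24 = 2.2535 (unchanged). New critical value: z_{0.05} = 1.645.
Revised power = Φ(δ − 1.645) + Φ(−δ − 1.645) = Φ(0.609) + Φ(-3.898) = 0.7286 + 0.0000 = 0.7287.

Power ≈ 0.729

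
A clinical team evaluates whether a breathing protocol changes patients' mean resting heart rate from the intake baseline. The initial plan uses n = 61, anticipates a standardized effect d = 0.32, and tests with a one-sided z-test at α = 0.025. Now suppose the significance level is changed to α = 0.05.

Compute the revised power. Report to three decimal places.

δ = d·√n = 0.32 × √61 = 2.4993 (unchanged). New critical value: z_{0.05} = 1.645.
Revised power = P(Z > 1.645 − δ) = Φ(0.854) = 0.8036.

Power ≈ 0.804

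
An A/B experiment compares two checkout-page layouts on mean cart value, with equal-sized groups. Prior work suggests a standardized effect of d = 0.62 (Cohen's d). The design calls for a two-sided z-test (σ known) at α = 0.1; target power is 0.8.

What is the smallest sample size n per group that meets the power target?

For power 0.8 need Φ(δ − z_{0.05}) = 0.8, so δ = z_{0.05} + z_{0.20} = 1.645 + 0.842 = 2.486.
(Ignoring the negligible lower-tail rejection probability gives the usual closed-form inversion.)
δ = d·√(n/2) ⇒ n = 2(δ/d)² = 2 × (2.486 / 0.62)² = 32.17.
Rounding up, n = 33 per group.

n = 33 per group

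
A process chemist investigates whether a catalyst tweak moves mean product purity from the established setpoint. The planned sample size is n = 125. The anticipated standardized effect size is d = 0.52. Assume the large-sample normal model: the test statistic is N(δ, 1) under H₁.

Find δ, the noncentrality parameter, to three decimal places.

δ ≈ 5.814

The noncentrality parameter scales effect size by the design's sample-size factor: δ = d·√n = 0.52 × √125 = 5.8138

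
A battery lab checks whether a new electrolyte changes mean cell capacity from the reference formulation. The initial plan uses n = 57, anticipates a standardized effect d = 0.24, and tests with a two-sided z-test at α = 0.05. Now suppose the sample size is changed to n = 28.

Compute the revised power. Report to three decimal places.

Power ≈ 0.246

With n = 28: δ = d·√n = 0.24 × √28 = 1.2700. Critical value z_{0.025} = 1.960.
Revised power = Φ(δ − 1.960) + Φ(−δ − 1.960) = Φ(-0.690) + Φ(-3.230) = 0.2451 + 0.0006 = 0.2457.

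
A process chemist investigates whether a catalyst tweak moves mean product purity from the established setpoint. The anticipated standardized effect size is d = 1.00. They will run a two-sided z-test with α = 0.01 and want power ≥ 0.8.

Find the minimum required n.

n = 12

For power 0.8 need Φ(δ − z_{0.005}) = 0.8, so δ = z_{0.005} + z_{0.20} = 2.576 + 0.842 = 3.417.
(For δ > 0 the lower-tail rejection region contributes negligibly to power, so the one-term inversion is standard.)
δ = d·√n ⇒ n = (δ/d)² = (3.417 / 1.00)² = 11.68.
Round up to the next whole unit.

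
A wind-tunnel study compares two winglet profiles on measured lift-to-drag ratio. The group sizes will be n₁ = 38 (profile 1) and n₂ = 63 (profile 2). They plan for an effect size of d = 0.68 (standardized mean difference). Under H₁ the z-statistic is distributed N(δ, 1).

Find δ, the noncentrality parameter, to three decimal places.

The noncentrality parameter scales effect size by the design's sample-size factor: δ = d / √(1/n₁ + 1/n₂) = 0.68 / √(1/38 + 1/63) = 3.3106

δ ≈ 3.311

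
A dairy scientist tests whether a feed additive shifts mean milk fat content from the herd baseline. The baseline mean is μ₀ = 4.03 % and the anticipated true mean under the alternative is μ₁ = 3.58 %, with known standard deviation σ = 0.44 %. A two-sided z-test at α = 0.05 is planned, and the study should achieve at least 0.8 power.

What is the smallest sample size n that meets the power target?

n = 8

Standardized effect: d = |μ₁ − μ₀| / σ = |3.58 − 4.03| / 0.44 = 1.0227
Set Φ(δ − 1.960) = 0.8; then δ − 1.960 = Φ⁻¹(0.8) = 0.842, giving δ = 2.802.
(For δ > 0 the lower-tail rejection region contributes negligibly to power, so the one-term inversion is standard.)
δ = d·√n ⇒ n = (δ/d)² = (2.802 / 1.0227)² = 7.50.
Rounding up, n = 8.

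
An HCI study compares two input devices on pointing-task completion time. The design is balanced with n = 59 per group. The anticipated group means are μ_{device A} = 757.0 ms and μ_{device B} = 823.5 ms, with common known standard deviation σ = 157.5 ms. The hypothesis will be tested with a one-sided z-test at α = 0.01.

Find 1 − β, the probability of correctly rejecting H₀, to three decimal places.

Standardized effect: d = |μ_{device A} − μ_{device B}| / σ = |757.0 − 823.5| / 157.5 = 0.4222
Noncentrality parameter: δ = d·√(n/2) = 0.4222 × √(59/2) = 2.2933
One-sided α = 0.01 → critical value z_{0.01} = 2.326.
Power = P(Z > 2.326 − δ) = Φ(-0.033) = 0.4868.

Power ≈ 0.487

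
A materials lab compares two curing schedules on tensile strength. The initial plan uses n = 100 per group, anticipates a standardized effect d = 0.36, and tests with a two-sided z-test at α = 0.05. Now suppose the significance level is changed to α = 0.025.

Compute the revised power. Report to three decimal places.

δ = d·√(n/2) = 0.36 × √(100/2) = 2.5456 (unchanged). New critical value: z_{0.0125} = 2.241.
Revised power = Φ(δ − 2.241) + Φ(−δ − 2.241) = Φ(0.304) + Φ(-4.787) = 0.6195 + 0.0000 = 0.6195.

Power ≈ 0.620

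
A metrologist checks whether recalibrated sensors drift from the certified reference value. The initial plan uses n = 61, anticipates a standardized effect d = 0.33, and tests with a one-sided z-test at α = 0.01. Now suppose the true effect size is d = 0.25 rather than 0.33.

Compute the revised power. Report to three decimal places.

Power ≈ 0.354

With d = 0.25: δ = d·√n = 0.25 × √61 = 1.9526. Critical value z_{0.01} = 2.326.
Revised power = Φ(δ − 2.326) = Φ(-0.374) = 0.3543.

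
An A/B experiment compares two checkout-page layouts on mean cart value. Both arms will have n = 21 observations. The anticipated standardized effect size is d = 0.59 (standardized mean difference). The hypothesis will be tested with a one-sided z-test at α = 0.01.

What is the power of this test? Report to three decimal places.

Power ≈ 0.339

Noncentrality parameter: δ = d·√(n/2) = 0.59 × √(21/2) = 1.9118
Critical value for a one-sided test at α = 0.01: z_α = 2.326.
Power = P(Z > 2.326 − δ) = Φ(-0.415) = 0.3392.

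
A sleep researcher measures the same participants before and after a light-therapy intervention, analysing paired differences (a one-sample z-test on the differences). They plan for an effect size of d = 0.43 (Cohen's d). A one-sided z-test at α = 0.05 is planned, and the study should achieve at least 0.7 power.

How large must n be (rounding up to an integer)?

n = 26

For power 0.7 need Φ(δ − z_{0.05}) = 0.7, so δ = z_{0.05} + z_{0.30} = 1.645 + 0.524 = 2.169.
δ = d·√n ⇒ n = (δ/d)² = (2.169 / 0.43)² = 25.45.
Rounding up, n = 26.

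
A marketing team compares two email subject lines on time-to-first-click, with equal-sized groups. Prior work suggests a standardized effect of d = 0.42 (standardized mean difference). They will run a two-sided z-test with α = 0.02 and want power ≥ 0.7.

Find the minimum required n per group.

For power 0.7 need Φ(δ − z_{0.01}) = 0.7, so δ = z_{0.01} + z_{0.30} = 2.326 + 0.524 = 2.851.
(The Φ(−δ − z_{α/2}) term is vanishingly small for δ > 0 and is dropped in the standard sample-size formula.)
δ = d·√(n/2) ⇒ n = 2(δ/d)² = 2 × (2.851 / 0.42)² = 92.14.
Rounding up, n = 93 per group.

n = 93 per group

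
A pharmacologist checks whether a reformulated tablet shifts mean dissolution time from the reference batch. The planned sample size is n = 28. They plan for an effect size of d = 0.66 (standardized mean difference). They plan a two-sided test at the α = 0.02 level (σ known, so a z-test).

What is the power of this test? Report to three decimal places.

Power ≈ 0.878

Noncentrality parameter: δ = d·√n = 0.66 × √28 = 3.4924
Two-sided α = 0.02 → critical value z_{0.01} = 2.326.
Power = Φ(δ − 2.326) + Φ(−δ − 2.326) = Φ(1.166) + Φ(-5.819) = 0.8782 + 0.0000 = 0.8782.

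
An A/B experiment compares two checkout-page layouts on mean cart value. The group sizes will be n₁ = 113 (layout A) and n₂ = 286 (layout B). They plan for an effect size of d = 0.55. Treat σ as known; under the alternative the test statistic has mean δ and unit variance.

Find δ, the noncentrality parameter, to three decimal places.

δ ≈ 4.950

The noncentrality parameter scales effect size by the design's sample-size factor: δ = d / √(1/n₁ + 1/n₂) = 0.55 / √(1/113 + 1/286) = 4.9499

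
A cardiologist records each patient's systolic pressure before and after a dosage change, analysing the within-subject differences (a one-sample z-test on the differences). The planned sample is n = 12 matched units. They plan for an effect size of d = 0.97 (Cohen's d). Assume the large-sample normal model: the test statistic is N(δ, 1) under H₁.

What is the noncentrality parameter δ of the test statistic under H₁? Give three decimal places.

δ ≈ 3.360

δ = d·√n = 0.97 × √12 = 3.3602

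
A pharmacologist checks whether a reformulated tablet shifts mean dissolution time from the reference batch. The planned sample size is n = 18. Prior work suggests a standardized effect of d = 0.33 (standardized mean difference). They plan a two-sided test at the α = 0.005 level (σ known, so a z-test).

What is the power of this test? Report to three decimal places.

Power ≈ 0.080

Noncentrality parameter: δ = d·√n = 0.33 × √18 = 1.4001
Critical value for a two-sided test at α = 0.005: z_{α/2} = 2.807.
Power = Φ(δ − 2.807) + Φ(−δ − 2.807) = Φ(-1.407) + Φ(-4.207) = 0.0797 + 0.0000 = 0.0797.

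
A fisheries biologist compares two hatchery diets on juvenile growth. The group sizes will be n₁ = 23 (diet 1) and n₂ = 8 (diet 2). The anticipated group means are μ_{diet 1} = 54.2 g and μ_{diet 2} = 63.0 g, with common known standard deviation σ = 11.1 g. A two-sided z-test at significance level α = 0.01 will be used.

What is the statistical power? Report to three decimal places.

Power ≈ 0.260

Standardized effect: d = |μ_{diet 1} − μ_{diet 2}| / σ = |54.2 − 63.0| / 11.1 = 0.7928
Noncentrality parameter: δ = d / √(1/n₁ + 1/n₂) = 0.7928 / √(1/23 + 1/8) = 1.9315
Critical value for a two-sided test at α = 0.01: z_{α/2} = 2.576.
Power = Φ(δ − 2.576) + Φ(−δ − 2.576) = Φ(-0.644) + Φ(-4.507) = 0.2597 + 0.0000 = 0.2597.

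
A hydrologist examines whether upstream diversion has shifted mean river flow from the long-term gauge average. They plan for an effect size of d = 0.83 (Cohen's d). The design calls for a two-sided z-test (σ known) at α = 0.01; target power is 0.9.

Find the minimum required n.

Set Φ(δ − 2.576) = 0.9; then δ − 2.576 = Φ⁻¹(0.9) = 1.282, giving δ = 3.857.
(For δ > 0 the lower-tail rejection region contributes negligibly to power, so the one-term inversion is standard.)
δ = d·√n ⇒ n = (δ/d)² = (3.857 / 0.83)² = 21.60.
Round up to the next whole unit.

n = 22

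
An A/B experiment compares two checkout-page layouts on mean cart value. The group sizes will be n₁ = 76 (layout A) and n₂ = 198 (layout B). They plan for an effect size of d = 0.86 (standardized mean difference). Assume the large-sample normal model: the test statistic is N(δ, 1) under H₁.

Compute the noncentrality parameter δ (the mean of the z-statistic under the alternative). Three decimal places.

δ ≈ 6.373

δ = d / √(1/n₁ + 1/n₂) = 0.86 / √(1/76 + 1/198) = 6.3733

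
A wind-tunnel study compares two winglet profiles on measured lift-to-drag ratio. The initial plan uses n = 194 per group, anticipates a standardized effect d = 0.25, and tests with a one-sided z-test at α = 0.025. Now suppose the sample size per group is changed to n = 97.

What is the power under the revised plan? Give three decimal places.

Power ≈ 0.413

With n = 97 per group: δ = d·√(n/2) = 0.25 × √(97/2) = 1.7410. Critical value z_{0.025} = 1.960.
Revised power = P(Z > 1.960 − δ) = Φ(-0.219) = 0.4134.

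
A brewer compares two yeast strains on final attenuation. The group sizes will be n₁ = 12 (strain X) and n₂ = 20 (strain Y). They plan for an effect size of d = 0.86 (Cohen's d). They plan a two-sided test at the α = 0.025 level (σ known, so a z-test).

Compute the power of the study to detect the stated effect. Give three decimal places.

Noncentrality parameter: δ = d / √(1/n₁ + 1/n₂) = 0.86 / √(1/12 + 1/20) = 2.3552
Critical value for a two-sided test at α = 0.025: z_{α/2} = 2.241.
Power = Φ(δ − 2.241) + Φ(−δ − 2.241) = Φ(0.114) + Φ(-4.597) = 0.5453 + 0.0000 = 0.5453.

Power ≈ 0.545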